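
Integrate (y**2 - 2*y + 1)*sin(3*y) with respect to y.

Use integration by parts with u = y**2 - 2*y + 1, dv = sin(3*y) dy, so v = -cos(3*y)/3.
Apply parts 2 times (tabular method): alternate signs, differentiate u down to 0, integrate dv up.

-y**2*cos(3*y)/3 + 2*y*sin(3*y)/9 + 2*y*cos(3*y)/3 - 2*sin(3*y)/9 - 7*cos(3*y)/27 + C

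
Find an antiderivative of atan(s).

s*atan(s) - log(s**2 + 1)/2 + C

Use integration by parts with u = arctan(s), dv = ds.
Then du = 1/(s**2 + 1) ds.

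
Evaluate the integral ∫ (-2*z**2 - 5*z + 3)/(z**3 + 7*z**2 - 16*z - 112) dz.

-49*log(z - 4)/88 + 3*log(z + 4)/8 - 20*log(z + 7)/11 + C

Factor the denominator: (z - 4)*(z + 4)*(z + 7).
Partial-fraction decomposition: -20/(11*(z + 7)) + 3/(8*(z + 4)) - 49/(88*(z - 4)).
Integrate each term: A/(z−a) contributes A·log|z−a|.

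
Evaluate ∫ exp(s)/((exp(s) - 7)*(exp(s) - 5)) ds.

Let u = e^s, du = e^s ds.
The integral becomes ∫ du/((u-5)(u-7)); decompose into partial fractions.

log(exp(s) - 7)/2 - log(exp(s) - 5)/2 + C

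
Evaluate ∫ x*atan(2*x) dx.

x**2*atan(2*x)/2 - x/4 + atan(2*x)/8 + C

Use integration by parts with u = arctan(2*x), dv = x dx.
Then du = 2/(4*x**2 + 1) dx.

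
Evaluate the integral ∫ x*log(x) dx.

Use integration by parts with u = log(x), dv = x dx.
Then du = 1/x dx and v = x**2/2.

x**2*log(x)/2 - x**2/4 + C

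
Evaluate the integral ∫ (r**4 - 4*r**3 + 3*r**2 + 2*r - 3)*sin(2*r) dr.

-r**4*cos(2*r)/2 + r**3*sin(2*r) + 2*r**3*cos(2*r) - 3*r**2*sin(2*r) - 4*r*cos(2*r) + 2*sin(2*r) + 3*cos(2*r)/2 + C

Use integration by parts with u = r**4 - 4*r**3 + 3*r**2 + 2*r - 3, dv = sin(2*r) dr, so v = -cos(2*r)/2.
Apply parts 4 times (tabular method): alternate signs, differentiate u down to 0, integrate dv up.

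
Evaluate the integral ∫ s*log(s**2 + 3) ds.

Let u = s**2 + 3, so du = (2*s) ds.
The integral becomes (1/2)·∫ log(u) du; integrate by parts with u′=log(u), dv′=du.

s**2*log(s**2 + 3)/2 - s**2/2 + 3*log(s**2 + 3)/2 + C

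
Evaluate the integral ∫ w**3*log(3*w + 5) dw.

w**4*log(3*w + 5)/4 - w**4/16 + 5*w**3/36 - 25*w**2/72 + 125*w/108 - 625*log(3*w + 5)/324 + C

Use integration by parts with u = log(3*w + 5), dv = w**3 dw.
Then du = 3/(3*w + 5) dw and v = w**4/4.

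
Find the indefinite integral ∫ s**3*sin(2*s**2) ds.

-s**2*cos(2*s**2)/4 + sin(2*s**2)/8 + C

Let u = s², du = 2s ds; rewrite as (1/2)∫ u^1·sin(2u) du.
Now integrate by parts 1 time.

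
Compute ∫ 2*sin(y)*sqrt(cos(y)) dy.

Let u = cos(y), so du = (-sin(y)) dy.
Rewriting, the integral becomes -2·∫ √u du = -2·(2/3)u^(3/2).
Substituting back, u = cos(y).

-4*cos(y)**(3/2)/3 + C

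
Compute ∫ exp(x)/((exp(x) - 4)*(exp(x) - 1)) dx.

log(exp(x) - 4)/3 - log(exp(x) - 1)/3 + C

Let u = e^x, du = e^x dx.
The integral becomes ∫ du/((u-4)(u-1)); decompose into partial fractions.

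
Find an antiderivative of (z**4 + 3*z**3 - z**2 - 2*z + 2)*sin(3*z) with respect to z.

-z**4*cos(3*z)/3 + 4*z**3*sin(3*z)/9 - z**3*cos(3*z) + z**2*sin(3*z) + 7*z**2*cos(3*z)/9 - 14*z*sin(3*z)/27 + 4*z*cos(3*z)/3 - 4*sin(3*z)/9 - 68*cos(3*z)/81 + C

Use integration by parts with u = z**4 + 3*z**3 - z**2 - 2*z + 2, dv = sin(3*z) dz, so v = -cos(3*z)/3.
Apply parts 4 times (tabular method): alternate signs, differentiate u down to 0, integrate dv up.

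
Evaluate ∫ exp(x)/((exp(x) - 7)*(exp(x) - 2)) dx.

Let u = e^x, du = e^x dx.
The integral becomes ∫ du/((u-7)(u-2)); decompose into partial fractions.

log(exp(x) - 7)/5 - log(exp(x) - 2)/5 + C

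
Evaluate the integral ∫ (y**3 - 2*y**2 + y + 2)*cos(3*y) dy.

y**3*sin(3*y)/3 - 2*y**2*sin(3*y)/3 + y**2*cos(3*y)/3 + y*sin(3*y)/9 - 4*y*cos(3*y)/9 + 22*sin(3*y)/27 + cos(3*y)/27 + C

Use integration by parts with u = y**3 - 2*y**2 + y + 2, dv = cos(3*y) dy, so v = sin(3*y)/3.
Apply parts 3 times (tabular method): alternate signs, differentiate u down to 0, integrate dv up.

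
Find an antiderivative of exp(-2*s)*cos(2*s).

exp(-2*s)*sin(2*s)/4 - exp(-2*s)*cos(2*s)/4 + C

Let I denote the integral. Integrate by parts with u = cos(2*s), dv = exp(-2*s) ds, so v = -exp(-2*s)/2: I = -exp(-2*s)*cos(2*s)/2 − ∫ exp(-2*s)*sin(2*s) ds.
Apply parts again with u = sin(2*s), dv = exp(-2*s) ds: ∫ exp(-2*s)*sin(2*s) ds = -exp(-2*s)*sin(2*s)/2 + I. Substituting back brings back I: I = exp(-2*s)*sin(2*s)/2 - exp(-2*s)*cos(2*s)/2 − I.
Solving for I: (1 + 1)·I equals the remaining terms, so I = (1/2)·(exp(-2*s)*sin(2*s)/2 - exp(-2*s)*cos(2*s)/2).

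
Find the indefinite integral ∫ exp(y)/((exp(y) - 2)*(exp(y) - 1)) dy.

Let u = e^y, du = e^y dy.
The integral becomes ∫ du/((u-1)(u-2)); decompose into partial fractions.

log(exp(y) - 2) - log(exp(y) - 1) + C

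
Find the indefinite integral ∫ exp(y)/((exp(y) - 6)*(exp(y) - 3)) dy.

Let u = e^y, du = e^y dy.
The integral becomes ∫ du/((u-6)(u-3)); decompose into partial fractions.

log(exp(y) - 6)/3 - log(exp(y) - 3)/3 + C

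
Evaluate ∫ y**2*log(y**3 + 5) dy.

y**3*log(y**3 + 5)/3 - y**3/3 + 5*log(y**3 + 5)/3 + C

Let u = y**3 + 5, so du = (3*y**2) dy.
The integral becomes (1/3)·∫ log(u) du; integrate by parts with u′=log(u), dv′=du.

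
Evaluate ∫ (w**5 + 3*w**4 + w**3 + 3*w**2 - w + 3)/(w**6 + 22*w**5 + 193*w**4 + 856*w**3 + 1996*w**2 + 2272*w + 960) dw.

Factor the denominator: (w + 1)*(w + 2)*(w + 4)**2*(w + 5)*(w + 6).
Partial-fraction decomposition: 3987/(80*(w + 6)) - 323/(3*(w + 5)) + 2135/(36*(w + 4)) - 265/(12*(w + 4)**2) - 25/(48*(w + 2)) + 2/(45*(w + 1)).
Integrate each term; A/(w−a) gives A·log|w−a|; A/(w−a)² gives −A/(w−a).

2*log(w + 1)/45 - 25*log(w + 2)/48 + 2135*log(w + 4)/36 - 323*log(w + 5)/3 + 3987*log(w + 6)/80 + 265/(12*w + 48) + C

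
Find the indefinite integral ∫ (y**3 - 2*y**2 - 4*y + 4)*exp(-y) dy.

Use integration by parts with u = y**3 - 2*y**2 - 4*y + 4, dv = exp(-y) dy, so v = -exp(-y).
Apply parts 3 times (tabular method): alternate signs, differentiate u down to 0, integrate dv up.

(-y**3 - y**2 + 2*y - 2)*exp(-y) + C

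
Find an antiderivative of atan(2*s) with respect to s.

Use integration by parts with u = arctan(2*s), dv = ds.
Then du = 2/(4*s**2 + 1) ds.

s*atan(2*s) - log(4*s**2 + 1)/4 + C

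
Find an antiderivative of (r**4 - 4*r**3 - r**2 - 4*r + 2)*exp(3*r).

(27*r**4 - 144*r**3 + 117*r**2 - 186*r + 116)*exp(3*r)/81 + C

Use integration by parts with u = r**4 - 4*r**3 - r**2 - 4*r + 2, dv = exp(3*r) dr, so v = exp(3*r)/3.
Apply parts 4 times (tabular method): alternate signs, differentiate u down to 0, integrate dv up.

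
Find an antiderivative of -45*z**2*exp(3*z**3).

-5*exp(3*z**3) + C

Let u = 3*z**3, so du = (9*z**2) dz.
Rewriting, the integral becomes -5·∫ e^u du = -5·e^u.
Substituting back, u = 3*z**3.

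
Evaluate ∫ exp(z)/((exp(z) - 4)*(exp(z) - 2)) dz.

log(exp(z) - 4)/2 - log(exp(z) - 2)/2 + C

Let u = e^z, du = e^z dz.
The integral becomes ∫ du/((u-2)(u-4)); decompose into partial fractions.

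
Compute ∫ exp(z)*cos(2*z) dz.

2*exp(z)*sin(2*z)/5 + exp(z)*cos(2*z)/5 + C

Let I denote the integral. Integrate by parts with u = cos(2*z), dv = exp(z) dz, so v = exp(z): I = exp(z)*cos(2*z) + 2·∫ exp(z)*sin(2*z) dz.
Apply parts again with u = sin(2*z), dv = exp(z) dz: ∫ exp(z)*sin(2*z) dz = exp(z)*sin(2*z) − 2·I. Substituting back brings back I: I = 2*exp(z)*sin(2*z) + exp(z)*cos(2*z) − 4·I.
Solving for I: (1 + 4)·I equals the remaining terms, so I = (1/5)·(2*exp(z)*sin(2*z) + exp(z)*cos(2*z)).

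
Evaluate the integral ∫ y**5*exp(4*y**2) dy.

(8*y**4 - 4*y**2 + 1)*exp(4*y**2)/64 + C

Let u = y², du = 2y dy; rewrite as (1/2)∫ u^2·exp(4u) du.
Now integrate by parts 2 times.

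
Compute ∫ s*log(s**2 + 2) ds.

s**2*log(s**2 + 2)/2 - s**2/2 + log(s**2 + 2) + C

Let u = s**2 + 2, so du = (2*s) ds.
The integral becomes (1/2)·∫ log(u) du; integrate by parts with u′=log(u), dv′=du.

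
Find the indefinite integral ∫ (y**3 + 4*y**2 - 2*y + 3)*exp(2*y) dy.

(4*y**3 + 10*y**2 - 18*y + 21)*exp(2*y)/8 + C

Use integration by parts with u = y**3 + 4*y**2 - 2*y + 3, dv = exp(2*y) dy, so v = exp(2*y)/2.
Apply parts 3 times (tabular method): alternate signs, differentiate u down to 0, integrate dv up.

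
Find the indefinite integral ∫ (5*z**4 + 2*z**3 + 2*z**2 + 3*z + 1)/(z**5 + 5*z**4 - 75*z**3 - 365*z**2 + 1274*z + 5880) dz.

Factor the denominator: (z - 7)*(z - 5)*(z + 4)*(z + 6)*(z + 7).
Partial-fraction decomposition: 3799/(168*(z + 7)) - 6103/(286*(z + 6)) + 391/(198*(z + 4)) - 1147/(792*(z - 5)) + 12811/(4004*(z - 7)).
Integrate each term: A/(z−a) contributes A·log|z−a|.

12811*log(z - 7)/4004 - 1147*log(z - 5)/792 + 391*log(z + 4)/198 - 6103*log(z + 6)/286 + 3799*log(z + 7)/168 + C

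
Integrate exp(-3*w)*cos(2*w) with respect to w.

Let I denote the integral. Integrate by parts with u = cos(2*w), dv = exp(-3*w) dw, so v = -exp(-3*w)/3: I = -exp(-3*w)*cos(2*w)/3 − (2/3)·∫ exp(-3*w)*sin(2*w) dw.
Apply parts again with u = sin(2*w), dv = exp(-3*w) dw: ∫ exp(-3*w)*sin(2*w) dw = -exp(-3*w)*sin(2*w)/3 + (2/3)·I. Substituting back brings back I: I = 2*exp(-3*w)*sin(2*w)/9 - exp(-3*w)*cos(2*w)/3 − (4/9)·I.
Solving for I: (1 + 4/9)·I equals the remaining terms, so I = (9/13)·(2*exp(-3*w)*sin(2*w)/9 - exp(-3*w)*cos(2*w)/3).

2*exp(-3*w)*sin(2*w)/13 - 3*exp(-3*w)*cos(2*w)/13 + C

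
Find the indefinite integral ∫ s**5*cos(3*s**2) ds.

s**4*sin(3*s**2)/6 + s**2*cos(3*s**2)/9 - sin(3*s**2)/27 + C

Let u = s², du = 2s ds; rewrite as (1/2)∫ u^2·cos(3u) du.
Now integrate by parts 2 times.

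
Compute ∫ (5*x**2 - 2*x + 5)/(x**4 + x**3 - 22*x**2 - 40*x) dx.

Factor the denominator: x*(x - 5)*(x + 2)*(x + 4).
Partial-fraction decomposition: -31/(24*(x + 4)) + 29/(28*(x + 2)) + 8/(21*(x - 5)) - 1/(8*x).
Integrate each term: A/(x−a) contributes A·log|x−a|.

-log(x)/8 + 8*log(x - 5)/21 + 29*log(x + 2)/28 - 31*log(x + 4)/24 + C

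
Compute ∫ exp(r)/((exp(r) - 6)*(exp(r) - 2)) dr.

Let u = e^r, du = e^r dr.
The integral becomes ∫ du/((u-2)(u-6)); decompose into partial fractions.

log(exp(r) - 6)/4 - log(exp(r) - 2)/4 + C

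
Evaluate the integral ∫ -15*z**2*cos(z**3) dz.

-5*sin(z**3) + C

Let u = z**3, so du = (3*z**2) dz.
Rewriting, the integral becomes -5·∫ cos(u) du = -5·sin(u).
Substituting back, u = z**3.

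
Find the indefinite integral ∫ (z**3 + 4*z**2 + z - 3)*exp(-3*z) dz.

Use integration by parts with u = z**3 + 4*z**2 + z - 3, dv = exp(-3*z) dz, so v = -exp(-3*z)/3.
Apply parts 3 times (tabular method): alternate signs, differentiate u down to 0, integrate dv up.

(-9*z**3 - 45*z**2 - 39*z + 14)*exp(-3*z)/27 + C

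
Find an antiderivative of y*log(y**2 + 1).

y**2*log(y**2 + 1)/2 - y**2/2 + log(y**2 + 1)/2 + C

Let u = y**2 + 1, so du = (2*y) dy.
The integral becomes (1/2)·∫ log(u) du; integrate by parts with u′=log(u), dv′=du.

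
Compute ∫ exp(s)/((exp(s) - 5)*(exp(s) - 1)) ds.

log(exp(s) - 5)/4 - log(exp(s) - 1)/4 + C

Let u = e^s, du = e^s ds.
The integral becomes ∫ du/((u-1)(u-5)); decompose into partial fractions.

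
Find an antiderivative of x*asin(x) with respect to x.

Use integration by parts with u = arcsin(x), dv = x dx.
Then du = 1/sqrt(-x**2 + 1) dx.

x**2*asin(x)/2 + x*sqrt(-x**2 + 1)/4 - asin(x)/4 + C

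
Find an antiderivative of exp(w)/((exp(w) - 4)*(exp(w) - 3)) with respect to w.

Let u = e^w, du = e^w dw.
The integral becomes ∫ du/((u-3)(u-4)); decompose into partial fractions.

log(exp(w) - 4) - log(exp(w) - 3) + C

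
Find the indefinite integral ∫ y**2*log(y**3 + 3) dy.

Let u = y**3 + 3, so du = (3*y**2) dy.
The integral becomes (1/3)·∫ log(u) du; integrate by parts with u′=log(u), dv′=du.

y**3*log(y**3 + 3)/3 - y**3/3 + log(y**3 + 3) + C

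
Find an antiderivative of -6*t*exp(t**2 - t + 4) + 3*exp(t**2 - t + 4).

-3*exp(t**2 - t + 4) + C

Let u = t**2 - t + 4, so du = (2*t - 1) dt.
Rewriting, the integral becomes -3·∫ e^u du = -3·e^u.
Substituting back, u = t**2 - t + 4.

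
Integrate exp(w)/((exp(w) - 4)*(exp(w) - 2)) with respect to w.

Let u = e^w, du = e^w dw.
The integral becomes ∫ du/((u-4)(u-2)); decompose into partial fractions.

log(exp(w) - 4)/2 - log(exp(w) - 2)/2 + C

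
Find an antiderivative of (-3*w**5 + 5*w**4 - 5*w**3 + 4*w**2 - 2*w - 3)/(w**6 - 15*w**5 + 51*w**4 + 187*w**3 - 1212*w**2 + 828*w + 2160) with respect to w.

Factor the denominator: (w - 6)**2*(w - 5)*(w - 3)*(w + 1)*(w + 4).
Partial-fraction decomposition: -4741/(18900*(w + 4)) + 2/(441*(w + 1)) + 6/(7*(w - 3)) - 1697/(27*(w - 5)) + 290281/(4900*(w - 6)) - 5933/(70*(w - 6)**2).
Integrate each term; A/(w−a) gives A·log|w−a|; A/(w−a)² gives −A/(w−a).

290281*log(w - 6)/4900 - 1697*log(w - 5)/27 + 6*log(w - 3)/7 + 2*log(w + 1)/441 - 4741*log(w + 4)/18900 + 5933/(70*w - 420) + C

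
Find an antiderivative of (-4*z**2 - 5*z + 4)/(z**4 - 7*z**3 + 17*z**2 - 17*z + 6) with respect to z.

-47*log(z - 3)/4 + 22*log(z - 2) - 41*log(z - 1)/4 + 5/(2*z - 2) + C

Factor the denominator: (z - 3)*(z - 2)*(z - 1)**2.
Partial-fraction decomposition: -41/(4*(z - 1)) - 5/(2*(z - 1)**2) + 22/(z - 2) - 47/(4*(z - 3)).
Integrate each term; A/(z−a) gives A·log|z−a|; A/(z−a)² gives −A/(z−a).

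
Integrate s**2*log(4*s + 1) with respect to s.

Use integration by parts with u = log(4*s + 1), dv = s**2 ds.
Then du = 4/(4*s + 1) ds and v = s**3/3.

s**3*log(4*s + 1)/3 - s**3/9 + s**2/24 - s/48 + log(4*s + 1)/192 + C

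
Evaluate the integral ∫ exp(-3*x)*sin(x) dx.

-3*exp(-3*x)*sin(x)/10 - exp(-3*x)*cos(x)/10 + C

Let I denote the integral. Integrate by parts with u = sin(x), dv = exp(-3*x) dx, so v = -exp(-3*x)/3: I = -exp(-3*x)*sin(x)/3 + (1/3)·∫ exp(-3*x)*cos(x) dx.
Apply parts again with u = cos(x), dv = exp(-3*x) dx: ∫ exp(-3*x)*cos(x) dx = -exp(-3*x)*cos(x)/3 − (1/3)·I. Substituting back brings back I: I = -exp(-3*x)*sin(x)/3 - exp(-3*x)*cos(x)/9 − (1/9)·I.
Solving for I: (1 + 1/9)·I equals the remaining terms, so I = (9/10)·(-exp(-3*x)*sin(x)/3 - exp(-3*x)*cos(x)/9).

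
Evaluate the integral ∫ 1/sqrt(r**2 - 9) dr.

log(r + sqrt(r**2 - 9)) + C

Substitute r = 3·sec(θ), so dr = 3·sec(θ)*tan(θ) dθ and the radical becomes sqrt(r**2 - 9) = 3·tan(θ) by the Pythagorean identity.
Integrate the resulting trig expression in θ, then back-substitute sec(θ) = r/3, tan(θ) = sqrt(r**2 - 9)/3 (absorbing any constant into C).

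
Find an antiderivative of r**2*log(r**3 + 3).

Let u = r**3 + 3, so du = (3*r**2) dr.
The integral becomes (1/3)·∫ log(u) du; integrate by parts with u′=log(u), dv′=du.

r**3*log(r**3 + 3)/3 - r**3/3 + log(r**3 + 3) + C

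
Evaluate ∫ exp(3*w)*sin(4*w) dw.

3*exp(3*w)*sin(4*w)/25 - 4*exp(3*w)*cos(4*w)/25 + C

Let I denote the integral. Integrate by parts with u = sin(4*w), dv = exp(3*w) dw, so v = exp(3*w)/3: I = exp(3*w)*sin(4*w)/3 − (4/3)·∫ exp(3*w)*cos(4*w) dw.
Apply parts again with u = cos(4*w), dv = exp(3*w) dw: ∫ exp(3*w)*cos(4*w) dw = exp(3*w)*cos(4*w)/3 + (4/3)·I. Substituting back brings back I: I = exp(3*w)*sin(4*w)/3 - 4*exp(3*w)*cos(4*w)/9 − (16/9)·I.
Solving for I: (1 + 16/9)·I equals the remaining terms, so I = (9/25)·(exp(3*w)*sin(4*w)/3 - 4*exp(3*w)*cos(4*w)/9).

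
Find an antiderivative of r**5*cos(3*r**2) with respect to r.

r**4*sin(3*r**2)/6 + r**2*cos(3*r**2)/9 - sin(3*r**2)/27 + C

Let u = r², du = 2r dr; rewrite as (1/2)∫ u^2·cos(3u) du.
Now integrate by parts 2 times.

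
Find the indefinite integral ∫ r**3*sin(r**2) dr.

-r**2*cos(r**2)/2 + sin(r**2)/2 + C

Let u = r², du = 2r dr; rewrite as (1/2)∫ u^1·sin(1u) du.
Now integrate by parts 1 time.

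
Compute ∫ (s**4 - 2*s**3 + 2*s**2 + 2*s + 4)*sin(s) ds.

Use integration by parts with u = s**4 - 2*s**3 + 2*s**2 + 2*s + 4, dv = sin(s) ds, so v = -cos(s).
Apply parts 4 times (tabular method): alternate signs, differentiate u down to 0, integrate dv up.

-s**4*cos(s) + 4*s**3*sin(s) + 2*s**3*cos(s) - 6*s**2*sin(s) + 10*s**2*cos(s) - 20*s*sin(s) - 14*s*cos(s) + 14*sin(s) - 24*cos(s) + C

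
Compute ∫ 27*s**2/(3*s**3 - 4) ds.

Let u = 3*s**3 - 4, so du = (9*s**2) ds.
Rewriting, the integral becomes 3·∫ 1/u du = 3·log(u).
Substituting back, u = 3*s**3 - 4.

3*log(3*s**3 - 4) + C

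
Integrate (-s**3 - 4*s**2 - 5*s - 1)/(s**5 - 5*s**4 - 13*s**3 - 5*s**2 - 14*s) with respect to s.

Factor the denominator: s*(s - 7)*(s + 2)*(s**2 + 1).
Partial-fraction decomposition: (s + 3)/(10*(s**2 + 1)) + 1/(90*(s + 2)) - 23/(126*(s - 7)) + 1/(14*s).
Integrate each term; A/(s−a) gives A·log|s−a|; the (Bs+D)/(s²+p²) term gives a log and an atan.

log(s)/14 - 23*log(s - 7)/126 + log(s + 2)/90 + log(s**2 + 1)/20 + 3*atan(s)/10 + C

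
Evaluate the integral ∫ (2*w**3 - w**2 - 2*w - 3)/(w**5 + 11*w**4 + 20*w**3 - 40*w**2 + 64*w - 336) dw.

Factor the denominator: (w - 2)*(w + 6)*(w + 7)*(w**2 + 4).
Partial-fraction decomposition: (317*w - 152)/(4240*(w**2 + 4)) - 724/(477*(w + 7)) + 459/(320*(w + 6)) + 5/(576*(w - 2)).
Integrate each term; A/(w−a) gives A·log|w−a|; the (Bw+D)/(w²+p²) term gives a log and an atan.

5*log(w - 2)/576 + 459*log(w + 6)/320 - 724*log(w + 7)/477 + 317*log(w**2 + 4)/8480 - 19*atan(w/2)/1060 + C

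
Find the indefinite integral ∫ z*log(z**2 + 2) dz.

Let u = z**2 + 2, so du = (2*z) dz.
The integral becomes (1/2)·∫ log(u) du; integrate by parts with u′=log(u), dv′=du.

z**2*log(z**2 + 2)/2 - z**2/2 + log(z**2 + 2) + C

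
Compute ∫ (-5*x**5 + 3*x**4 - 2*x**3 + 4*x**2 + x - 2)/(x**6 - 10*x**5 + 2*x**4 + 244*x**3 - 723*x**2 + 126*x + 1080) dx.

Factor the denominator: (x - 6)*(x - 4)*(x - 3)**2*(x + 1)*(x + 5).
Partial-fraction decomposition: -17843/(25344*(x + 5)) + 11/(2240*(x + 1)) - 64267/(2304*(x - 3)) - 989/(96*(x - 3)**2) + 2207/(45*(x - 4)) - 17638/(693*(x - 6)).
Integrate each term; A/(x−a) gives A·log|x−a|; A/(x−a)² gives −A/(x−a).

-17638*log(x - 6)/693 + 2207*log(x - 4)/45 - 64267*log(x - 3)/2304 + 11*log(x + 1)/2240 - 17843*log(x + 5)/25344 + 989/(96*x - 288) + C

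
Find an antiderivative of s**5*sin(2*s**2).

-s**4*cos(2*s**2)/4 + s**2*sin(2*s**2)/4 + cos(2*s**2)/8 + C

Let u = s², du = 2s ds; rewrite as (1/2)∫ u^2·sin(2u) du.
Now integrate by parts 2 times.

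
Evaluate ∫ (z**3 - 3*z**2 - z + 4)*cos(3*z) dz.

z**3*sin(3*z)/3 - z**2*sin(3*z) + z**2*cos(3*z)/3 - 5*z*sin(3*z)/9 - 2*z*cos(3*z)/3 + 14*sin(3*z)/9 - 5*cos(3*z)/27 + C

Use integration by parts with u = z**3 - 3*z**2 - z + 4, dv = cos(3*z) dz, so v = sin(3*z)/3.
Apply parts 3 times (tabular method): alternate signs, differentiate u down to 0, integrate dv up.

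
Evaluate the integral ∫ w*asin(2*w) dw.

Use integration by parts with u = arcsin(2*w), dv = w dw.
Then du = 2/sqrt(-4*w**2 + 1) dw.

w**2*asin(2*w)/2 + w*sqrt(-4*w**2 + 1)/8 - asin(2*w)/16 + C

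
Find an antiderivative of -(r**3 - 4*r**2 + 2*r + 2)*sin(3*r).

r**3*cos(3*r)/3 - r**2*sin(3*r)/3 - 4*r**2*cos(3*r)/3 + 8*r*sin(3*r)/9 + 4*r*cos(3*r)/9 - 4*sin(3*r)/27 + 26*cos(3*r)/27 + C

Use integration by parts with u = r**3 - 4*r**2 + 2*r + 2, dv = -sin(3*r) dr, so v = cos(3*r)/3.
Apply parts 3 times (tabular method): alternate signs, differentiate u down to 0, integrate dv up.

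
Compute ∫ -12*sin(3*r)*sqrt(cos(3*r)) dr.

Let u = cos(3*r), so du = (-3*sin(3*r)) dr.
Rewriting, the integral becomes 4·∫ √u du = 4·(2/3)u^(3/2).
Substituting back, u = cos(3*r).

8*cos(3*r)**(3/2)/3 + C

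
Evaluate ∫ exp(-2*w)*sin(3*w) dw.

Let I denote the integral. Integrate by parts with u = sin(3*w), dv = exp(-2*w) dw, so v = -exp(-2*w)/2: I = -exp(-2*w)*sin(3*w)/2 + (3/2)·∫ exp(-2*w)*cos(3*w) dw.
Apply parts again with u = cos(3*w), dv = exp(-2*w) dw: ∫ exp(-2*w)*cos(3*w) dw = -exp(-2*w)*cos(3*w)/2 − (3/2)·I. Substituting back brings back I: I = -exp(-2*w)*sin(3*w)/2 - 3*exp(-2*w)*cos(3*w)/4 − (9/4)·I.
Solving for I: (1 + 9/4)·I equals the remaining terms, so I = (4/13)·(-exp(-2*w)*sin(3*w)/2 - 3*exp(-2*w)*cos(3*w)/4).

-2*exp(-2*w)*sin(3*w)/13 - 3*exp(-2*w)*cos(3*w)/13 + C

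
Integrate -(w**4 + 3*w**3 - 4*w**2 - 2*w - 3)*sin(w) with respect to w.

Use integration by parts with u = w**4 + 3*w**3 - 4*w**2 - 2*w - 3, dv = -sin(w) dw, so v = cos(w).
Apply parts 4 times (tabular method): alternate signs, differentiate u down to 0, integrate dv up.

w**4*cos(w) - 4*w**3*sin(w) + 3*w**3*cos(w) - 9*w**2*sin(w) - 16*w**2*cos(w) + 32*w*sin(w) - 20*w*cos(w) + 20*sin(w) + 29*cos(w) + C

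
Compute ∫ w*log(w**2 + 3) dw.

Let u = w**2 + 3, so du = (2*w) dw.
The integral becomes (1/2)·∫ log(u) du; integrate by parts with u′=log(u), dv′=du.

w**2*log(w**2 + 3)/2 - w**2/2 + 3*log(w**2 + 3)/2 + C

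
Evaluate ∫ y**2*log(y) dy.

y**3*log(y)/3 - y**3/9 + C

Use integration by parts with u = log(y), dv = y**2 dy.
Then du = 1/y dy and v = y**3/3.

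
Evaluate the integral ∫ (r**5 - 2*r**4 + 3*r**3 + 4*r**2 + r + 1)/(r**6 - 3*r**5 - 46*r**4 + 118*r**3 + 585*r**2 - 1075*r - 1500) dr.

14533*log(r - 5)/48600 + 101*log(r - 3)/448 + log(r + 1)/864 - 1667*log(r + 4)/1701 + 2327*log(r + 5)/1600 - 589/(270*r - 1350) + C

Factor the denominator: (r - 5)**2*(r - 3)*(r + 1)*(r + 4)*(r + 5).
Partial-fraction decomposition: 2327/(1600*(r + 5)) - 1667/(1701*(r + 4)) + 1/(864*(r + 1)) + 101/(448*(r - 3)) + 14533/(48600*(r - 5)) + 589/(270*(r - 5)**2).
Integrate each term; A/(r−a) gives A·log|r−a|; A/(r−a)² gives −A/(r−a).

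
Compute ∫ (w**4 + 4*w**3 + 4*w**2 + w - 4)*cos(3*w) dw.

Use integration by parts with u = w**4 + 4*w**3 + 4*w**2 + w - 4, dv = cos(3*w) dw, so v = sin(3*w)/3.
Apply parts 4 times (tabular method): alternate signs, differentiate u down to 0, integrate dv up.

w**4*sin(3*w)/3 + 4*w**3*sin(3*w)/3 + 4*w**3*cos(3*w)/9 + 8*w**2*sin(3*w)/9 + 4*w**2*cos(3*w)/3 - 5*w*sin(3*w)/9 + 16*w*cos(3*w)/27 - 124*sin(3*w)/81 - 5*cos(3*w)/27 + C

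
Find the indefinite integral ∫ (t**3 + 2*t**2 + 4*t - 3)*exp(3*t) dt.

Use integration by parts with u = t**3 + 2*t**2 + 4*t - 3, dv = exp(3*t) dt, so v = exp(3*t)/3.
Apply parts 3 times (tabular method): alternate signs, differentiate u down to 0, integrate dv up.

(9*t**3 + 9*t**2 + 30*t - 37)*exp(3*t)/27 + C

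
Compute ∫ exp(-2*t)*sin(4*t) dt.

-exp(-2*t)*sin(4*t)/10 - exp(-2*t)*cos(4*t)/5 + C

Let I denote the integral. Integrate by parts with u = sin(4*t), dv = exp(-2*t) dt, so v = -exp(-2*t)/2: I = -exp(-2*t)*sin(4*t)/2 + 2·∫ exp(-2*t)*cos(4*t) dt.
Apply parts again with u = cos(4*t), dv = exp(-2*t) dt: ∫ exp(-2*t)*cos(4*t) dt = -exp(-2*t)*cos(4*t)/2 − 2·I. Substituting back brings back I: I = -exp(-2*t)*sin(4*t)/2 - exp(-2*t)*cos(4*t) − 4·I.
Solving for I: (1 + 4)·I equals the remaining terms, so I = (1/5)·(-exp(-2*t)*sin(4*t)/2 - exp(-2*t)*cos(4*t)).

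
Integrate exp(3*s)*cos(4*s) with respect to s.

Let I denote the integral. Integrate by parts with u = cos(4*s), dv = exp(3*s) ds, so v = exp(3*s)/3: I = exp(3*s)*cos(4*s)/3 + (4/3)·∫ exp(3*s)*sin(4*s) ds.
Apply parts again with u = sin(4*s), dv = exp(3*s) ds: ∫ exp(3*s)*sin(4*s) ds = exp(3*s)*sin(4*s)/3 − (4/3)·I. Substituting back brings back I: I = 4*exp(3*s)*sin(4*s)/9 + exp(3*s)*cos(4*s)/3 − (16/9)·I.
Solving for I: (1 + 16/9)·I equals the remaining terms, so I = (9/25)·(4*exp(3*s)*sin(4*s)/9 + exp(3*s)*cos(4*s)/3).

4*exp(3*s)*sin(4*s)/25 + 3*exp(3*s)*cos(4*s)/25 + C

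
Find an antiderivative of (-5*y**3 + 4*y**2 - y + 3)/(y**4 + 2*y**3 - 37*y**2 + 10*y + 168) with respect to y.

Factor the denominator: (y - 4)*(y - 3)*(y + 2)*(y + 7).
Partial-fraction decomposition: -1921/(550*(y + 7)) + 61/(150*(y + 2)) + 99/(50*(y - 3)) - 257/(66*(y - 4)).
Integrate each term: A/(y−a) contributes A·log|y−a|.

-257*log(y - 4)/66 + 99*log(y - 3)/50 + 61*log(y + 2)/150 - 1921*log(y + 7)/550 + C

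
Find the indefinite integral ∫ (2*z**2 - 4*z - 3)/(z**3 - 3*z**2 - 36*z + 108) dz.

Factor the denominator: (z - 6)*(z - 3)*(z + 6).
Partial-fraction decomposition: 31/(36*(z + 6)) - 1/(9*(z - 3)) + 5/(4*(z - 6)).
Integrate each term: A/(z−a) contributes A·log|z−a|.

5*log(z - 6)/4 - log(z - 3)/9 + 31*log(z + 6)/36 + C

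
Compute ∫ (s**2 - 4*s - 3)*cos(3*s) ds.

s**2*sin(3*s)/3 - 4*s*sin(3*s)/3 + 2*s*cos(3*s)/9 - 29*sin(3*s)/27 - 4*cos(3*s)/9 + C

Use integration by parts with u = s**2 - 4*s - 3, dv = cos(3*s) ds, so v = sin(3*s)/3.
Apply parts 2 times (tabular method): alternate signs, differentiate u down to 0, integrate dv up.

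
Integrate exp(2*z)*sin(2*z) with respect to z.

exp(2*z)*sin(2*z)/4 - exp(2*z)*cos(2*z)/4 + C

Let I denote the integral. Integrate by parts with u = sin(2*z), dv = exp(2*z) dz, so v = exp(2*z)/2: I = exp(2*z)*sin(2*z)/2 − ∫ exp(2*z)*cos(2*z) dz.
Apply parts again with u = cos(2*z), dv = exp(2*z) dz: ∫ exp(2*z)*cos(2*z) dz = exp(2*z)*cos(2*z)/2 + I. Substituting back brings back I: I = exp(2*z)*sin(2*z)/2 - exp(2*z)*cos(2*z)/2 − I.
Solving for I: (1 + 1)·I equals the remaining terms, so I = (1/2)·(exp(2*z)*sin(2*z)/2 - exp(2*z)*cos(2*z)/2).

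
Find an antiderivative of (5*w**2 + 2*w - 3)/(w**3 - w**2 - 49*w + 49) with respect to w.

Factor the denominator: (w - 7)*(w - 1)*(w + 7).
Partial-fraction decomposition: 57/(28*(w + 7)) - 1/(12*(w - 1)) + 64/(21*(w - 7)).
Integrate each term: A/(w−a) contributes A·log|w−a|.

64*log(w - 7)/21 - log(w - 1)/12 + 57*log(w + 7)/28 + C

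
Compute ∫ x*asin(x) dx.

x**2*asin(x)/2 + x*sqrt(-x**2 + 1)/4 - asin(x)/4 + C

Use integration by parts with u = arcsin(x), dv = x dx.
Then du = 1/sqrt(-x**2 + 1) dx.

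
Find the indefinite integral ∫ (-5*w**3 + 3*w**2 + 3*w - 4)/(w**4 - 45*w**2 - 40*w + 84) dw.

-517*log(w - 7)/234 + log(w - 1)/42 + 7*log(w + 2)/18 - 583*log(w + 6)/182 + C

Factor the denominator: (w - 7)*(w - 1)*(w + 2)*(w + 6).
Partial-fraction decomposition: -583/(182*(w + 6)) + 7/(18*(w + 2)) + 1/(42*(w - 1)) - 517/(234*(w - 7)).
Integrate each term: A/(w−a) contributes A·log|w−a|.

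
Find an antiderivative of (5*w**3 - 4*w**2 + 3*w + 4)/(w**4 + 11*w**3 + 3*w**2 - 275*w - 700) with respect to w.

68*log(w - 5)/135 + 392*log(w + 4)/27 - 184*log(w + 5)/5 + 241*log(w + 7)/9 + C

Factor the denominator: (w - 5)*(w + 4)*(w + 5)*(w + 7).
Partial-fraction decomposition: 241/(9*(w + 7)) - 184/(5*(w + 5)) + 392/(27*(w + 4)) + 68/(135*(w - 5)).
Integrate each term: A/(w−a) contributes A·log|w−a|.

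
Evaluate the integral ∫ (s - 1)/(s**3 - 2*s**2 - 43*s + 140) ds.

Factor the denominator: (s - 5)*(s - 4)*(s + 7).
Partial-fraction decomposition: -2/(33*(s + 7)) - 3/(11*(s - 4)) + 1/(3*(s - 5)).
Integrate each term: A/(s−a) contributes A·log|s−a|.

log(s - 5)/3 - 3*log(s - 4)/11 - 2*log(s + 7)/33 + C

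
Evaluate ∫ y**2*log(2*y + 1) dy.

Use integration by parts with u = log(2*y + 1), dv = y**2 dy.
Then du = 2/(2*y + 1) dy and v = y**3/3.

y**3*log(2*y + 1)/3 - y**3/9 + y**2/12 - y/12 + log(2*y + 1)/24 + C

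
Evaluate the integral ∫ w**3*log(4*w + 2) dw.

w**4*log(4*w + 2)/4 - w**4/16 + w**3/24 - w**2/32 + w/32 - log(2*w + 1)/64 + C

Use integration by parts with u = log(4*w + 2), dv = w**3 dw.
Then du = 4/(4*w + 2) dw and v = w**4/4.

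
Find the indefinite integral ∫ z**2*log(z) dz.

z**3*log(z)/3 - z**3/9 + C

Use integration by parts with u = log(z), dv = z**2 dz.
Then du = 1/z dz and v = z**3/3.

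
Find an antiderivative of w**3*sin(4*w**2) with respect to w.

-w**2*cos(4*w**2)/8 + sin(4*w**2)/32 + C

Let u = w², du = 2w dw; rewrite as (1/2)∫ u^1·sin(4u) du.
Now integrate by parts 1 time.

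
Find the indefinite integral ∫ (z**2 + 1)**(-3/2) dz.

z/sqrt(z**2 + 1) + C

Substitute z = tan(θ), so dz = sec(θ)^2 dθ and the radical becomes sqrt(z**2 + 1) = sec(θ) by the Pythagorean identity.
Integrate the resulting trig expression in θ, then back-substitute tan(θ) = z, sec(θ) = sqrt(z**2 + 1) (absorbing any constant into C).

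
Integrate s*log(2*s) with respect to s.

s**2*(log(s) + log(2))/2 - s**2/4 + C

Use integration by parts with u = log(2*s), dv = s ds.
Then du = 1/s ds and v = s**2/2.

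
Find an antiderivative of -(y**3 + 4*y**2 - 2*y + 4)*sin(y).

Use integration by parts with u = y**3 + 4*y**2 - 2*y + 4, dv = -sin(y) dy, so v = cos(y).
Apply parts 3 times (tabular method): alternate signs, differentiate u down to 0, integrate dv up.

y**3*cos(y) - 3*y**2*sin(y) + 4*y**2*cos(y) - 8*y*sin(y) - 8*y*cos(y) + 8*sin(y) - 4*cos(y) + C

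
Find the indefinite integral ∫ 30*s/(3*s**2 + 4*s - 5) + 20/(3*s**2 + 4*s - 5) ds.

5*log(3*s**2 + 4*s - 5) + C

Let u = 3*s**2 + 4*s - 5, so du = (6*s + 4) ds.
Rewriting, the integral becomes 5·∫ 1/u du = 5·log(u).
Substituting back, u = 3*s**2 + 4*s - 5.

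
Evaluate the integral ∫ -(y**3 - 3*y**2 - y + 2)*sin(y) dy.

y**3*cos(y) - 3*y**2*sin(y) - 3*y**2*cos(y) + 6*y*sin(y) - 7*y*cos(y) + 7*sin(y) + 8*cos(y) + C

Use integration by parts with u = y**3 - 3*y**2 - y + 2, dv = -sin(y) dy, so v = cos(y).
Apply parts 3 times (tabular method): alternate signs, differentiate u down to 0, integrate dv up.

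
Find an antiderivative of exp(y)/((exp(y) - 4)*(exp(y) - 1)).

Let u = e^y, du = e^y dy.
The integral becomes ∫ du/((u-4)(u-1)); decompose into partial fractions.

log(exp(y) - 4)/3 - log(exp(y) - 1)/3 + C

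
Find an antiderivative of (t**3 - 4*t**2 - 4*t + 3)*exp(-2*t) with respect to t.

(-4*t**3 + 10*t**2 + 26*t + 1)*exp(-2*t)/8 + C

Use integration by parts with u = t**3 - 4*t**2 - 4*t + 3, dv = exp(-2*t) dt, so v = -exp(-2*t)/2.
Apply parts 3 times (tabular method): alternate signs, differentiate u down to 0, integrate dv up.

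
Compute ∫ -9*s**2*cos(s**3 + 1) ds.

Let u = s**3 + 1, so du = (3*s**2) ds.
Rewriting, the integral becomes -3·∫ cos(u) du = -3·sin(u).
Substituting back, u = s**3 + 1.

-3*sin(s**3 + 1) + C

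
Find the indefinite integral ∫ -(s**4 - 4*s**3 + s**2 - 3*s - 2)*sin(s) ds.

Use integration by parts with u = s**4 - 4*s**3 + s**2 - 3*s - 2, dv = -sin(s) ds, so v = cos(s).
Apply parts 4 times (tabular method): alternate signs, differentiate u down to 0, integrate dv up.

s**4*cos(s) - 4*s**3*sin(s) - 4*s**3*cos(s) + 12*s**2*sin(s) - 11*s**2*cos(s) + 22*s*sin(s) + 21*s*cos(s) - 21*sin(s) + 20*cos(s) + C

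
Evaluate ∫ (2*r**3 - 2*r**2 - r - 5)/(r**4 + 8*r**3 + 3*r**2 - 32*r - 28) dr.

Factor the denominator: (r - 2)*(r + 1)*(r + 2)*(r + 7).
Partial-fraction decomposition: 391/(135*(r + 7)) - 27/(20*(r + 2)) + 4/(9*(r + 1)) + 1/(108*(r - 2)).
Integrate each term: A/(r−a) contributes A·log|r−a|.

log(r - 2)/108 + 4*log(r + 1)/9 - 27*log(r + 2)/20 + 391*log(r + 7)/135 + C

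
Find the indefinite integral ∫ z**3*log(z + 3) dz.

z**4*log(z + 3)/4 - z**4/16 + z**3/4 - 9*z**2/8 + 27*z/4 - 81*log(z + 3)/4 + C

Use integration by parts with u = log(z + 3), dv = z**3 dz.
Then du = 1/(z + 3) dz and v = z**4/4.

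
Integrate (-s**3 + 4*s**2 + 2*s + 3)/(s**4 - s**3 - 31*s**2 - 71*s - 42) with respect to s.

Factor the denominator: (s - 7)*(s + 1)*(s + 2)*(s + 3).
Partial-fraction decomposition: -3/(s + 3) + 23/(9*(s + 2)) - 3/(8*(s + 1)) - 13/(72*(s - 7)).
Integrate each term: A/(s−a) contributes A·log|s−a|.

-13*log(s - 7)/72 - 3*log(s + 1)/8 + 23*log(s + 2)/9 - 3*log(s + 3) + C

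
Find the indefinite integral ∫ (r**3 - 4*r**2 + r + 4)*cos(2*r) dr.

r**3*sin(2*r)/2 - 2*r**2*sin(2*r) + 3*r**2*cos(2*r)/4 - r*sin(2*r)/4 - 2*r*cos(2*r) + 3*sin(2*r) - cos(2*r)/8 + C

Use integration by parts with u = r**3 - 4*r**2 + r + 4, dv = cos(2*r) dr, so v = sin(2*r)/2.
Apply parts 3 times (tabular method): alternate signs, differentiate u down to 0, integrate dv up.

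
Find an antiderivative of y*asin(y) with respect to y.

y**2*asin(y)/2 + y*sqrt(-y**2 + 1)/4 - asin(y)/4 + C

Use integration by parts with u = arcsin(y), dv = y dy.
Then du = 1/sqrt(-y**2 + 1) dy.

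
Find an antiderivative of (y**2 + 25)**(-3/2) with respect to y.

y/(25*sqrt(y**2 + 25)) + C

Substitute y = 5·tan(θ), so dy = 5·sec(θ)^2 dθ and the radical becomes sqrt(y**2 + 25) = 5·sec(θ) by the Pythagorean identity.
Integrate the resulting trig expression in θ, then back-substitute tan(θ) = y/5, sec(θ) = sqrt(y**2 + 25)/5 (absorbing any constant into C).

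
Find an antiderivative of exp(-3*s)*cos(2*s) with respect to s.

2*exp(-3*s)*sin(2*s)/13 - 3*exp(-3*s)*cos(2*s)/13 + C

Let I denote the integral. Integrate by parts with u = cos(2*s), dv = exp(-3*s) ds, so v = -exp(-3*s)/3: I = -exp(-3*s)*cos(2*s)/3 − (2/3)·∫ exp(-3*s)*sin(2*s) ds.
Apply parts again with u = sin(2*s), dv = exp(-3*s) ds: ∫ exp(-3*s)*sin(2*s) ds = -exp(-3*s)*sin(2*s)/3 + (2/3)·I. Substituting back brings back I: I = 2*exp(-3*s)*sin(2*s)/9 - exp(-3*s)*cos(2*s)/3 − (4/9)·I.
Solving for I: (1 + 4/9)·I equals the remaining terms, so I = (9/13)·(2*exp(-3*s)*sin(2*s)/9 - exp(-3*s)*cos(2*s)/3).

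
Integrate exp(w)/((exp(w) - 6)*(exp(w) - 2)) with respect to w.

log(exp(w) - 6)/4 - log(exp(w) - 2)/4 + C

Let u = e^w, du = e^w dw.
The integral becomes ∫ du/((u-2)(u-6)); decompose into partial fractions.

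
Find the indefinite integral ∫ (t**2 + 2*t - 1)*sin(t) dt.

-t**2*cos(t) + 2*t*sin(t) - 2*t*cos(t) + 2*sin(t) + 3*cos(t) + C

Use integration by parts with u = t**2 + 2*t - 1, dv = sin(t) dt, so v = -cos(t).
Apply parts 2 times (tabular method): alternate signs, differentiate u down to 0, integrate dv up.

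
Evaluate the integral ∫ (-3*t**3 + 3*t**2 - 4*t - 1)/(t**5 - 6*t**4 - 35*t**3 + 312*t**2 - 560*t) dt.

Factor the denominator: t*(t - 5)*(t - 4)**2*(t + 7).
Partial-fraction decomposition: 401/(3388*(t + 7)) + 10125/(1936*(t - 4)) + 161/(44*(t - 4)**2) - 107/(20*(t - 5)) + 1/(560*t).
Integrate each term; A/(t−a) gives A·log|t−a|; A/(t−a)² gives −A/(t−a).

log(t)/560 - 107*log(t - 5)/20 + 10125*log(t - 4)/1936 + 401*log(t + 7)/3388 - 161/(44*t - 176) + C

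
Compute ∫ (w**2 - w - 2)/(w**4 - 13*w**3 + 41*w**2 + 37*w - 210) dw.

5*log(w - 7)/9 - 9*log(w - 5)/14 + log(w - 3)/10 - 4*log(w + 2)/315 + C

Factor the denominator: (w - 7)*(w - 5)*(w - 3)*(w + 2).
Partial-fraction decomposition: -4/(315*(w + 2)) + 1/(10*(w - 3)) - 9/(14*(w - 5)) + 5/(9*(w - 7)).
Integrate each term: A/(w−a) contributes A·log|w−a|.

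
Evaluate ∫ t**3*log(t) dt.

t**4*log(t)/4 - t**4/16 + C

Use integration by parts with u = log(t), dv = t**3 dt.
Then du = 1/t dt and v = t**4/4.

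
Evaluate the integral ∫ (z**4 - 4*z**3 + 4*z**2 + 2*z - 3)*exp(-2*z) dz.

Use integration by parts with u = z**4 - 4*z**3 + 4*z**2 + 2*z - 3, dv = exp(-2*z) dz, so v = -exp(-2*z)/2.
Apply parts 4 times (tabular method): alternate signs, differentiate u down to 0, integrate dv up.

(-2*z**4 + 4*z**3 - 2*z**2 - 6*z + 3)*exp(-2*z)/4 + C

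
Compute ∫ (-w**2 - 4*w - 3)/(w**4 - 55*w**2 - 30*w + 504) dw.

Factor the denominator: (w - 7)*(w - 3)*(w + 4)*(w + 6).
Partial-fraction decomposition: 5/(78*(w + 6)) - 3/(154*(w + 4)) + 2/(21*(w - 3)) - 20/(143*(w - 7)).
Integrate each term: A/(w−a) contributes A·log|w−a|.

-20*log(w - 7)/143 + 2*log(w - 3)/21 - 3*log(w + 4)/154 + 5*log(w + 6)/78 + C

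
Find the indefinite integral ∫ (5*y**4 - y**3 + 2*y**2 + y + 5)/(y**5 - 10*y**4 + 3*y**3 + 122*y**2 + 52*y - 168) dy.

Factor the denominator: (y - 7)*(y - 6)*(y - 1)*(y + 2)**2.
Partial-fraction decomposition: 109/(192*(y + 2)) - 11/(24*(y + 2)**2) + 2/(45*(y - 1)) - 6347/(320*(y - 6)) + 218/(9*(y - 7)).
Integrate each term; A/(y−a) gives A·log|y−a|; A/(y−a)² gives −A/(y−a).

218*log(y - 7)/9 - 6347*log(y - 6)/320 + 2*log(y - 1)/45 + 109*log(y + 2)/192 + 11/(24*y + 48) + C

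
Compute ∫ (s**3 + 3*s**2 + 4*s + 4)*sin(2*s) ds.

Use integration by parts with u = s**3 + 3*s**2 + 4*s + 4, dv = sin(2*s) ds, so v = -cos(2*s)/2.
Apply parts 3 times (tabular method): alternate signs, differentiate u down to 0, integrate dv up.

-s**3*cos(2*s)/2 + 3*s**2*sin(2*s)/4 - 3*s**2*cos(2*s)/2 + 3*s*sin(2*s)/2 - 5*s*cos(2*s)/4 + 5*sin(2*s)/8 - 5*cos(2*s)/4 + C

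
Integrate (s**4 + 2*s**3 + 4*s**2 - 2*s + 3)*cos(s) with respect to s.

Use integration by parts with u = s**4 + 2*s**3 + 4*s**2 - 2*s + 3, dv = cos(s) ds, so v = sin(s).
Apply parts 4 times (tabular method): alternate signs, differentiate u down to 0, integrate dv up.

s**4*sin(s) + 2*s**3*sin(s) + 4*s**3*cos(s) - 8*s**2*sin(s) + 6*s**2*cos(s) - 14*s*sin(s) - 16*s*cos(s) + 19*sin(s) - 14*cos(s) + C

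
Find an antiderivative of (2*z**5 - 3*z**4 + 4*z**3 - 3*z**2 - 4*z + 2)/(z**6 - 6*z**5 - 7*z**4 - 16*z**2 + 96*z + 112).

Factor the denominator: (z - 7)*(z - 2)*(z + 1)*(z + 2)*(z**2 + 4).
Partial-fraction decomposition: (168*z - 43)/(1060*(z**2 + 4)) + 73/(144*(z + 2)) - 1/(20*(z + 1)) - 1/(16*(z - 2)) + 2761/(1908*(z - 7)).
Integrate each term; A/(z−a) gives A·log|z−a|; the (Bz+D)/(z²+p²) term gives a log and an atan.

2761*log(z - 7)/1908 - log(z - 2)/16 - log(z + 1)/20 + 73*log(z + 2)/144 + 21*log(z**2 + 4)/265 - 43*atan(z/2)/2120 + C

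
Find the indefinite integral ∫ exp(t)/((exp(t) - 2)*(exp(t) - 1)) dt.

Let u = e^t, du = e^t dt.
The integral becomes ∫ du/((u-2)(u-1)); decompose into partial fractions.

log(exp(t) - 2) - log(exp(t) - 1) + C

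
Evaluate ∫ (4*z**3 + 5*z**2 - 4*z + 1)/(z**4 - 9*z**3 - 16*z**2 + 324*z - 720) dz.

1021*log(z - 6)/24 - 606*log(z - 5)/11 + 321*log(z - 4)/20 + 659*log(z + 6)/1320 + C

Factor the denominator: (z - 6)*(z - 5)*(z - 4)*(z + 6).
Partial-fraction decomposition: 659/(1320*(z + 6)) + 321/(20*(z - 4)) - 606/(11*(z - 5)) + 1021/(24*(z - 6)).
Integrate each term: A/(z−a) contributes A·log|z−a|.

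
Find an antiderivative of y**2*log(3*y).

y**3*(log(y) + log(3))/3 - y**3/9 + C

Use integration by parts with u = log(3*y), dv = y**2 dy.
Then du = 1/y dy and v = y**3/3.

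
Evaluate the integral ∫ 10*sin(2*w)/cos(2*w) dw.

Let u = cos(2*w), so du = (-2*sin(2*w)) dw.
Rewriting, the integral becomes -5·∫ 1/u du = -5·log(u).
Substituting back, u = cos(2*w).

-5*log(cos(2*w)) + C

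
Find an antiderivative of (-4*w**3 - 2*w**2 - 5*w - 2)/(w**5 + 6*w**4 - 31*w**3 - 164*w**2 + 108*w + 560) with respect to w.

-577*log(w - 5)/2268 + 13*log(w - 2)/162 + 4*log(w + 2)/35 - 121*log(w + 4)/162 + 1307*log(w + 7)/1620 + C

Factor the denominator: (w - 5)*(w - 2)*(w + 2)*(w + 4)*(w + 7).
Partial-fraction decomposition: 1307/(1620*(w + 7)) - 121/(162*(w + 4)) + 4/(35*(w + 2)) + 13/(162*(w - 2)) - 577/(2268*(w - 5)).
Integrate each term: A/(w−a) contributes A·log|w−a|.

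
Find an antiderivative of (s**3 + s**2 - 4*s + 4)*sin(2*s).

-s**3*cos(2*s)/2 + 3*s**2*sin(2*s)/4 - s**2*cos(2*s)/2 + s*sin(2*s)/2 + 11*s*cos(2*s)/4 - 11*sin(2*s)/8 - 7*cos(2*s)/4 + C

Use integration by parts with u = s**3 + s**2 - 4*s + 4, dv = sin(2*s) ds, so v = -cos(2*s)/2.
Apply parts 3 times (tabular method): alternate signs, differentiate u down to 0, integrate dv up.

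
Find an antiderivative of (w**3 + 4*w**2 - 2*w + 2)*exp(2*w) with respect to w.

(4*w**3 + 10*w**2 - 18*w + 17)*exp(2*w)/8 + C

Use integration by parts with u = w**3 + 4*w**2 - 2*w + 2, dv = exp(2*w) dw, so v = exp(2*w)/2.
Apply parts 3 times (tabular method): alternate signs, differentiate u down to 0, integrate dv up.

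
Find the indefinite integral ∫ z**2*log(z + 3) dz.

z**3*log(z + 3)/3 - z**3/9 + z**2/2 - 3*z + 9*log(z + 3) + C

Use integration by parts with u = log(z + 3), dv = z**2 dz.
Then du = 1/(z + 3) dz and v = z**3/3.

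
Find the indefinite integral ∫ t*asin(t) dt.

Use integration by parts with u = arcsin(t), dv = t dt.
Then du = 1/sqrt(-t**2 + 1) dt.

t**2*asin(t)/2 + t*sqrt(-t**2 + 1)/4 - asin(t)/4 + C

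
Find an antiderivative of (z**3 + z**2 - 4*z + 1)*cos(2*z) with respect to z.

Use integration by parts with u = z**3 + z**2 - 4*z + 1, dv = cos(2*z) dz, so v = sin(2*z)/2.
Apply parts 3 times (tabular method): alternate signs, differentiate u down to 0, integrate dv up.

z**3*sin(2*z)/2 + z**2*sin(2*z)/2 + 3*z**2*cos(2*z)/4 - 11*z*sin(2*z)/4 + z*cos(2*z)/2 + sin(2*z)/4 - 11*cos(2*z)/8 + C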